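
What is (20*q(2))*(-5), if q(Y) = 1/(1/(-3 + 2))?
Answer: 100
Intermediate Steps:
q(Y) = -1 (q(Y) = 1/(1/(-1)) = 1/(-1) = -1)
(20*q(2))*(-5) = (20*(-1))*(-5) = -20*(-5) = 100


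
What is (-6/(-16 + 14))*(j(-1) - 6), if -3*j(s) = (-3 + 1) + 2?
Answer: -18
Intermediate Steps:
j(s) = 0 (j(s) = -((-3 + 1) + 2)/3 = -(-2 + 2)/3 = -1/3*0 = 0)
(-6/(-16 + 14))*(j(-1) - 6) = (-6/(-16 + 14))*(0 - 6) = -6/(-2)*(-6) = -6*(-1/2)*(-6) = 3*(-6) = -18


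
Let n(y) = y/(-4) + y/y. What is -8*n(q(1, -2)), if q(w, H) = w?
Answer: -6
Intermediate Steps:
n(y) = 1 - y/4 (n(y) = y*(-¼) + 1 = -y/4 + 1 = 1 - y/4)
-8*n(q(1, -2)) = -8*(1 - ¼*1) = -8*(1 - ¼) = -8*¾ = -6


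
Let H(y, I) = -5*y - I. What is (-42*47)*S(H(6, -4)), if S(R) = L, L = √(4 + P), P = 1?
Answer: -1974*√5 ≈ -4414.0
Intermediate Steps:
H(y, I) = -I - 5*y
L = √5 (L = √(4 + 1) = √5 ≈ 2.2361)
S(R) = √5
(-42*47)*S(H(6, -4)) = (-42*47)*√5 = -1974*√5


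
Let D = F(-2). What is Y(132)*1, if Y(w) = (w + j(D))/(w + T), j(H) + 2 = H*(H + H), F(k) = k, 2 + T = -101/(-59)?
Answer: 8142/7771 ≈ 1.0477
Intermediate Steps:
T = -17/59 (T = -2 - 101/(-59) = -2 - 101*(-1/59) = -2 + 101/59 = -17/59 ≈ -0.28814)
D = -2
j(H) = -2 + 2*H² (j(H) = -2 + H*(H + H) = -2 + H*(2*H) = -2 + 2*H²)
Y(w) = (6 + w)/(-17/59 + w) (Y(w) = (w + (-2 + 2*(-2)²))/(w - 17/59) = (w + (-2 + 2*4))/(-17/59 + w) = (w + (-2 + 8))/(-17/59 + w) = (w + 6)/(-17/59 + w) = (6 + w)/(-17/59 + w))
Y(132)*1 = (59*(6 + 132)/(-17 + 59*132))*1 = (59*138/(-17 + 7788))*1 = (59*138/7771)*1 = (59*(1/7771)*138)*1 = (8142/7771)*1 = 8142/7771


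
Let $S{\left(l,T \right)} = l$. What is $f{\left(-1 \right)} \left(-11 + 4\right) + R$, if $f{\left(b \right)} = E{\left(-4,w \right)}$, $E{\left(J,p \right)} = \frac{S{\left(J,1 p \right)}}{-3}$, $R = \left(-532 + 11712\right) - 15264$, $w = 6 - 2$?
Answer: $- \frac{12280}{3} \approx -4093.3$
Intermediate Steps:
$w = 4$
$R = -4084$ ($R = 11180 - 15264 = -4084$)
$E{\left(J,p \right)} = - \frac{J}{3}$ ($E{\left(J,p \right)} = \frac{J}{-3} = J \left(- \frac{1}{3}\right) = - \frac{J}{3}$)
$f{\left(b \right)} = \frac{4}{3}$ ($f{\left(b \right)} = \left(- \frac{1}{3}\right) \left(-4\right) = \frac{4}{3}$)
$f{\left(-1 \right)} \left(-11 + 4\right) + R = \frac{4 \left(-11 + 4\right)}{3} - 4084 = \frac{4}{3} \left(-7\right) - 4084 = - \frac{28}{3} - 4084 = - \frac{12280}{3}$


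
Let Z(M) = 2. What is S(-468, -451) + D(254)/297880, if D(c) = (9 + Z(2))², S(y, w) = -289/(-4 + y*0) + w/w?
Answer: 1983621/27080 ≈ 73.250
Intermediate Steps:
S(y, w) = 293/4 (S(y, w) = -289/(-4 + 0) + 1 = -289/(-4) + 1 = -289*(-¼) + 1 = 289/4 + 1 = 293/4)
D(c) = 121 (D(c) = (9 + 2)² = 11² = 121)
S(-468, -451) + D(254)/297880 = 293/4 + 121/297880 = 293/4 + 121*(1/297880) = 293/4 + 11/27080 = 1983621/27080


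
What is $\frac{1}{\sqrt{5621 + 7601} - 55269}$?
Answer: $- \frac{55269}{3054649139} - \frac{\sqrt{13222}}{3054649139} \approx -1.8131 \cdot 10^{-5}$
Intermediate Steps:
$\frac{1}{\sqrt{5621 + 7601} - 55269} = \frac{1}{\sqrt{13222} - 55269} = \frac{1}{-55269 + \sqrt{13222}}$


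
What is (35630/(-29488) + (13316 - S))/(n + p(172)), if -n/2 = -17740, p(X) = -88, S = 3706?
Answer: 141672025/521819648 ≈ 0.27150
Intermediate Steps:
n = 35480 (n = -2*(-17740) = 35480)
(35630/(-29488) + (13316 - S))/(n + p(172)) = (35630/(-29488) + (13316 - 1*3706))/(35480 - 88) = (35630*(-1/29488) + (13316 - 3706))/35392 = (-17815/14744 + 9610)*(1/35392) = (141672025/14744)*(1/35392) = 141672025/521819648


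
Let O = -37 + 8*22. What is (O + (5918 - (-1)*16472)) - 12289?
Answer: 10240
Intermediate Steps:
O = 139 (O = -37 + 176 = 139)
(O + (5918 - (-1)*16472)) - 12289 = (139 + (5918 - (-1)*16472)) - 12289 = (139 + (5918 - 1*(-16472))) - 12289 = (139 + (5918 + 16472)) - 12289 = (139 + 22390) - 12289 = 22529 - 12289 = 10240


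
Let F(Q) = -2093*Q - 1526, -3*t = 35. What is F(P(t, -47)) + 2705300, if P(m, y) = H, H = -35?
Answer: 2777029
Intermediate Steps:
t = -35/3 (t = -1/3*35 = -35/3 ≈ -11.667)
P(m, y) = -35
F(Q) = -1526 - 2093*Q
F(P(t, -47)) + 2705300 = (-1526 - 2093*(-35)) + 2705300 = (-1526 + 73255) + 2705300 = 71729 + 2705300 = 2777029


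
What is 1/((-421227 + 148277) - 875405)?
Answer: -1/1148355 ≈ -8.7081e-7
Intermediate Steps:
1/((-421227 + 148277) - 875405) = 1/(-272950 - 875405) = 1/(-1148355) = -1/1148355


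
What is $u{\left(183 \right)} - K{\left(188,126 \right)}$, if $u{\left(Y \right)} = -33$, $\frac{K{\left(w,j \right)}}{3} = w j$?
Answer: $-71097$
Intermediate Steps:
$K{\left(w,j \right)} = 3 j w$ ($K{\left(w,j \right)} = 3 w j = 3 j w$)
$u{\left(183 \right)} - K{\left(188,126 \right)} = -33 - 3 \cdot 126 \cdot 188 = -33 - 71064 = -71097$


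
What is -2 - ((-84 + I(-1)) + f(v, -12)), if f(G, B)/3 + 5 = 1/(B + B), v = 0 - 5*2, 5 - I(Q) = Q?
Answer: 729/8 ≈ 91.125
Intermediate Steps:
I(Q) = 5 - Q
v = -10 (v = 0 - 10 = -10)
f(G, B) = -15 + 3/(2*B) (f(G, B) = -15 + 3/(B + B) = -15 + 3/((2*B)) = -15 + 3*(1/(2*B)) = -15 + 3/(2*B))
-2 - ((-84 + I(-1)) + f(v, -12)) = -2 - ((-84 + (5 - 1*(-1))) + (-15 + (3/2)/(-12))) = -2 - ((-84 + (5 + 1)) + (-15 + (3/2)*(-1/12))) = -2 - ((-84 + 6) + (-15 - ⅛)) = -2 - (-78 - 121/8) = -2 - 1*(-745/8) = -2 + 745/8 = 729/8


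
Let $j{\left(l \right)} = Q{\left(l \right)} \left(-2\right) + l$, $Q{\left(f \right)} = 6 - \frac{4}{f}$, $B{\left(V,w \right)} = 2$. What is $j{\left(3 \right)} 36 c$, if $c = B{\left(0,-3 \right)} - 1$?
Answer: $-228$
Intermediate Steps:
$Q{\left(f \right)} = 6 - \frac{4}{f}$
$c = 1$ ($c = 2 - 1 = 1$)
$j{\left(l \right)} = -12 + l + \frac{8}{l}$ ($j{\left(l \right)} = \left(6 - \frac{4}{l}\right) \left(-2\right) + l = \left(-12 + \frac{8}{l}\right) + l = -12 + l + \frac{8}{l}$)
$j{\left(3 \right)} 36 c = \left(-12 + 3 + \frac{8}{3}\right) 36 \cdot 1 = \left(- \frac{19}{3}\right) 36 \cdot 1 = \left(-228\right) 1 = -228$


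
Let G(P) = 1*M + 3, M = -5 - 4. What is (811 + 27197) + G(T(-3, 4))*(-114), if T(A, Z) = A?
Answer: 28692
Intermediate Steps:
M = -9
G(P) = -6 (G(P) = 1*(-9) + 3 = -9 + 3 = -6)
(811 + 27197) + G(T(-3, 4))*(-114) = (811 + 27197) - 6*(-114) = 28008 + 684 = 28692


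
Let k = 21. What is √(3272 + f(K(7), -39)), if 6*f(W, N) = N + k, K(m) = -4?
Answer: √3269 ≈ 57.175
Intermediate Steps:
f(W, N) = 7/2 + N/6 (f(W, N) = (N + 21)/6 = (21 + N)/6 = 7/2 + N/6)
√(3272 + f(K(7), -39)) = √(3272 + (7/2 + (⅙)*(-39))) = √(3272 + (7/2 - 13/2)) = √(3272 - 3) = √3269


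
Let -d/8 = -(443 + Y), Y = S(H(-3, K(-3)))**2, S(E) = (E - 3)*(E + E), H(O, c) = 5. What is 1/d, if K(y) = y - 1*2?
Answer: 1/6744 ≈ 0.00014828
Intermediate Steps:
K(y) = -2 + y (K(y) = y - 2 = -2 + y)
S(E) = 2*E*(-3 + E) (S(E) = (-3 + E)*(2*E) = 2*E*(-3 + E))
Y = 400 (Y = (2*5*(-3 + 5))**2 = (2*5*2)**2 = 20**2 = 400)
d = 6744 (d = -(-8)*(443 + 400) = -(-8)*843 = -8*(-843) = 6744)
1/d = 1/6744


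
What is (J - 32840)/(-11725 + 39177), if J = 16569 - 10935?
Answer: -13603/13726 ≈ -0.99104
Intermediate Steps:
J = 5634
(J - 32840)/(-11725 + 39177) = (5634 - 32840)/(-11725 + 39177) = -27206/27452 = -27206*1/27452 = -13603/13726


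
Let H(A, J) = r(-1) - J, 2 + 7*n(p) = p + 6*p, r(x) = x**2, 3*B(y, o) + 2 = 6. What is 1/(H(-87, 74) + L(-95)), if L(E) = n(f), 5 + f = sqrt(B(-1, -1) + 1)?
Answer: -11508/900569 - 49*sqrt(21)/900569 ≈ -0.013028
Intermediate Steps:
B(y, o) = 4/3 (B(y, o) = -2/3 + (1/3)*6 = -2/3 + 2 = 4/3)
f = -5 + sqrt(21)/3 (f = -5 + sqrt(4/3 + 1) = -5 + sqrt(7/3) = -5 + sqrt(21)/3 ≈ -3.4725)
n(p) = -2/7 + p (n(p) = -2/7 + (p + 6*p)/7 = -2/7 + (7*p)/7 = -2/7 + p)
H(A, J) = 1 - J (H(A, J) = (-1)**2 - J = 1 - J)
L(E) = -37/7 + sqrt(21)/3 (L(E) = -2/7 + (-5 + sqrt(21)/3) = -37/7 + sqrt(21)/3)
1/(H(-87, 74) + L(-95)) = 1/((1 - 1*74) + (-37/7 + sqrt(21)/3)) = 1/((1 - 74) + (-37/7 + sqrt(21)/3)) = 1/(-73 + (-37/7 + sqrt(21)/3)) = 1/(-548/7 + sqrt(21)/3)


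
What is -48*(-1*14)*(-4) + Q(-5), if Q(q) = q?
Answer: -2693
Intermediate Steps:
-48*(-1*14)*(-4) + Q(-5) = -48*(-1*14)*(-4) - 5 = -(-672)*(-4) - 5 = -48*56 - 5 = -2688 - 5 = -2693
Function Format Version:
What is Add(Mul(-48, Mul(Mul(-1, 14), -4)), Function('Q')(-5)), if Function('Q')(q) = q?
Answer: -2693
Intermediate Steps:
Add(Mul(-48, Mul(Mul(-1, 14), -4)), Function('Q')(-5)) = Add(Mul(-48, Mul(Mul(-1, 14), -4)), -5) = Add(Mul(-48, Mul(-14, -4)), -5) = Add(Mul(-48, 56), -5) = Add(-2688, -5) = -2693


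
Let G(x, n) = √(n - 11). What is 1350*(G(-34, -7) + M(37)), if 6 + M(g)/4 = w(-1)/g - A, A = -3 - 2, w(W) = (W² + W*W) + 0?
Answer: -189000/37 + 4050*I*√2 ≈ -5108.1 + 5727.6*I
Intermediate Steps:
w(W) = 2*W² (w(W) = (W² + W²) + 0 = 2*W² + 0 = 2*W²)
A = -5
G(x, n) = √(-11 + n)
M(g) = -4 + 8/g (M(g) = -24 + 4*((2*(-1)²)/g - 1*(-5)) = -24 + 4*((2*1)/g + 5) = -24 + 4*(2/g + 5) = -24 + 4*(5 + 2/g) = -24 + (20 + 8/g) = -4 + 8/g)
1350*(G(-34, -7) + M(37)) = 1350*(√(-11 - 7) + (-4 + 8/37)) = 1350*(√(-18) + (-4 + 8*(1/37))) = 1350*(3*I*√2 + (-4 + 8/37)) = 1350*(3*I*√2 - 140/37) = 1350*(-140/37 + 3*I*√2) = -189000/37 + 4050*I*√2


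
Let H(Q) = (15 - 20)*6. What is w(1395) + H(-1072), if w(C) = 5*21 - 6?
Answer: 69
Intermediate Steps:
w(C) = 99 (w(C) = 105 - 6 = 99)
H(Q) = -30 (H(Q) = -5*6 = -30)
w(1395) + H(-1072) = 99 - 30 = 69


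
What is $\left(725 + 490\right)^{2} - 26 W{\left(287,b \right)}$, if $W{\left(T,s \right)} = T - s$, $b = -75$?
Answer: $1466813$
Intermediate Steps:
$\left(725 + 490\right)^{2} - 26 W{\left(287,b \right)} = \left(725 + 490\right)^{2} - 26 \left(287 - -75\right) = 1215^{2} - 26 \left(287 + 75\right) = 1476225 - 26 \cdot 362 = 1476225 - 9412 = 1466813$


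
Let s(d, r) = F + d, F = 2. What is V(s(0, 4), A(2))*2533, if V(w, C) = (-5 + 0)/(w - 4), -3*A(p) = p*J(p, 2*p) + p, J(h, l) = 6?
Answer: 12665/2 ≈ 6332.5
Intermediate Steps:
s(d, r) = 2 + d
A(p) = -7*p/3 (A(p) = -(p*6 + p)/3 = -(6*p + p)/3 = -7*p/3)
V(w, C) = -5/(-4 + w)
V(s(0, 4), A(2))*2533 = -5/(-4 + (2 + 0))*2533 = -5/(-4 + 2)*2533 = -5/(-2)*2533 = -5*(-1/2)*2533 = (5/2)*2533 = 12665/2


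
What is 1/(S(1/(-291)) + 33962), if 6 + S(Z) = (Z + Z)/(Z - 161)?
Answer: 23426/795453257 ≈ 2.9450e-5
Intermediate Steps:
S(Z) = -6 + 2*Z/(-161 + Z) (S(Z) = -6 + (Z + Z)/(Z - 161) = -6 + (2*Z)/(-161 + Z) = -6 + 2*Z/(-161 + Z))
1/(S(1/(-291)) + 33962) = 1/(2*(483 - 2/(-291))/(-161 + 1/(-291)) + 33962) = 1/(2*(483 - 2*(-1/291))/(-161 - 1/291) + 33962) = 1/(2*(483 + 2/291)/(-46852/291) + 33962) = 1/(2*(-291/46852)*(140555/291) + 33962) = 1/(-140555/23426 + 33962) = 1/(795453257/23426) = 23426/795453257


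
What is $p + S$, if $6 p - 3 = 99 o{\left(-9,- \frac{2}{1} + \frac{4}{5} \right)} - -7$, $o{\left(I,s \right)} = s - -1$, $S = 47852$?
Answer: $\frac{1435511}{30} \approx 47850.0$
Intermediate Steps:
$o{\left(I,s \right)} = 1 + s$ ($o{\left(I,s \right)} = s + 1 = 1 + s$)
$p = - \frac{49}{30}$ ($p = \frac{1}{2} + \frac{99 \left(1 + \left(- \frac{2}{1} + \frac{4}{5}\right)\right) - -7}{6} = \frac{1}{2} + \frac{99 \left(1 + \left(\left(-2\right) 1 + 4 \cdot \frac{1}{5}\right)\right) + \left(10 - 3\right)}{6} = \frac{1}{2} + \frac{99 \left(1 + \left(-2 + \frac{4}{5}\right)\right) + 7}{6} = \frac{1}{2} + \frac{99 \left(1 - \frac{6}{5}\right) + 7}{6} = \frac{1}{2} + \frac{99 \left(- \frac{1}{5}\right) + 7}{6} = \frac{1}{2} + \frac{- \frac{99}{5} + 7}{6} = \frac{1}{2} + \frac{1}{6} \left(- \frac{64}{5}\right) = \frac{1}{2} - \frac{32}{15} = - \frac{49}{30} \approx -1.6333$)
$p + S = - \frac{49}{30} + 47852 = \frac{1435511}{30}$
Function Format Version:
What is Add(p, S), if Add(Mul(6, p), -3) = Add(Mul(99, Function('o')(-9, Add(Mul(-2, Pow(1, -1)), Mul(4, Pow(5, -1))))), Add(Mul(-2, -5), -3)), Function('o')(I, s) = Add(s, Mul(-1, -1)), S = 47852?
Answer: Rational(1435511, 30) ≈ 47850.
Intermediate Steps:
Function('o')(I, s) = Add(1, s) (Function('o')(I, s) = Add(s, 1) = Add(1, s))
p = Rational(-49, 30) (p = Add(Rational(1, 2), Mul(Rational(1, 6), Add(Mul(99, Add(1, Add(Mul(-2, Pow(1, -1)), Mul(4, Pow(5, -1))))), Add(Mul(-2, -5), -3)))) = Add(Rational(1, 2), Mul(Rational(1, 6), Add(Mul(99, Add(1, Add(Mul(-2, 1), Mul(4, Rational(1, 5))))), Add(10, -3)))) = Add(Rational(1, 2), Mul(Rational(1, 6), Add(Mul(99, Add(1, Add(-2, Rational(4, 5)))), 7))) = Add(Rational(1, 2), Mul(Rational(1, 6), Add(Mul(99, Add(1, Rational(-6, 5))), 7))) = Add(Rational(1, 2), Mul(Rational(1, 6), Add(Mul(99, Rational(-1, 5)), 7))) = Add(Rational(1, 2), Mul(Rational(1, 6), Add(Rational(-99, 5), 7))) = Add(Rational(1, 2), Mul(Rational(1, 6), Rational(-64, 5))) = Add(Rational(1, 2), Rational(-32, 15)) = Rational(-49, 30) ≈ -1.6333)
Add(p, S) = Add(Rational(-49, 30), 47852) = Rational(1435511, 30)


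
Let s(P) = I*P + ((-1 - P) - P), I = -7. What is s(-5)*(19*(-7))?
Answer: -5852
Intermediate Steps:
s(P) = -1 - 9*P (s(P) = -7*P + ((-1 - P) - P) = -7*P + (-1 - 2*P) = -1 - 9*P)
s(-5)*(19*(-7)) = (-1 - 9*(-5))*(19*(-7)) = (-1 + 45)*(-133) = 44*(-133) = -5852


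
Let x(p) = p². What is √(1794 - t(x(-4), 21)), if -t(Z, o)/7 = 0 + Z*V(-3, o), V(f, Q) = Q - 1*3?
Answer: √3810 ≈ 61.725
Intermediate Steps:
V(f, Q) = -3 + Q (V(f, Q) = Q - 3 = -3 + Q)
t(Z, o) = -7*Z*(-3 + o) (t(Z, o) = -7*(0 + Z*(-3 + o)) = -7*Z*(-3 + o))
√(1794 - t(x(-4), 21)) = √(1794 - 7*(-4)²*(3 - 1*21)) = √(1794 - 7*16*(3 - 21)) = √(1794 - 7*16*(-18)) = √(1794 - 1*(-2016)) = √(1794 + 2016) = √3810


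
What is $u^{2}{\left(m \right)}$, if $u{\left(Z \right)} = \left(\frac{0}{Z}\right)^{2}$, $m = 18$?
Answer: $0$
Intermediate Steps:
$u{\left(Z \right)} = 0$ ($u{\left(Z \right)} = 0^{2} = 0$)
$u^{2}{\left(m \right)} = 0^{2} = 0$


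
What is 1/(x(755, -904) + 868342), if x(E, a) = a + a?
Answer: 1/866534 ≈ 1.1540e-6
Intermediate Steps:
x(E, a) = 2*a
1/(x(755, -904) + 868342) = 1/(2*(-904) + 868342) = 1/(-1808 + 868342) = 1/866534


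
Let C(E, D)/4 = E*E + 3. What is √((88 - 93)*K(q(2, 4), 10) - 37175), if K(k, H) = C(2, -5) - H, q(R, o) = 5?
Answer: I*√37265 ≈ 193.04*I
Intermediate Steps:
C(E, D) = 12 + 4*E² (C(E, D) = 4*(E*E + 3) = 4*(E² + 3) = 4*(3 + E²) = 12 + 4*E²)
K(k, H) = 28 - H (K(k, H) = (12 + 4*2²) - H = (12 + 4*4) - H = (12 + 16) - H = 28 - H)
√((88 - 93)*K(q(2, 4), 10) - 37175) = √((88 - 93)*(28 - 1*10) - 37175) = √(-5*(28 - 10) - 37175) = √(-5*18 - 37175) = √(-90 - 37175) = √(-37265) = I*√37265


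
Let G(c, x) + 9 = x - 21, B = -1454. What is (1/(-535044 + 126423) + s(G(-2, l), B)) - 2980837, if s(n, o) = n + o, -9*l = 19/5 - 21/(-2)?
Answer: -36559189157861/12258630 ≈ -2.9823e+6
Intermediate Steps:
l = -143/90 (l = -(19/5 - 21/(-2))/9 = -(19*(1/5) - 21*(-1/2))/9 = -(19/5 + 21/2)/9 = -1/9*143/10 = -143/90 ≈ -1.5889)
G(c, x) = -30 + x (G(c, x) = -9 + (x - 21) = -9 + (-21 + x) = -30 + x)
(1/(-535044 + 126423) + s(G(-2, l), B)) - 2980837 = (1/(-535044 + 126423) + ((-30 - 143/90) - 1454)) - 2980837 = (1/(-408621) + (-2843/90 - 1454)) - 2980837 = (-1/408621 - 133703/90) - 2980837 = -18211284551/12258630 - 2980837 = -36559189157861/12258630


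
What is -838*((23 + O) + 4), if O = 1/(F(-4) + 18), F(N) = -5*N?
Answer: -430313/19 ≈ -22648.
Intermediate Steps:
O = 1/38 (O = 1/(-5*(-4) + 18) = 1/(20 + 18) = 1/38 ≈ 0.026316)
-838*((23 + O) + 4) = -838*((23 + 1/38) + 4) = -838*(875/38 + 4) = -838*1027/38 = -430313/19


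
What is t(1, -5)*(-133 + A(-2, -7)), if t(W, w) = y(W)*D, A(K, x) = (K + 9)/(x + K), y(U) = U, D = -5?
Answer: 6020/9 ≈ 668.89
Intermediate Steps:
A(K, x) = (9 + K)/(K + x)
t(W, w) = -5*W (t(W, w) = W*(-5) = -5*W)
t(1, -5)*(-133 + A(-2, -7)) = (-5*1)*(-133 + (9 - 2)/(-2 - 7)) = -5*(-133 + 7/(-9)) = -5*(-133 - 1/9*7) = -5*(-133 - 7/9) = -5*(-1204/9) = 6020/9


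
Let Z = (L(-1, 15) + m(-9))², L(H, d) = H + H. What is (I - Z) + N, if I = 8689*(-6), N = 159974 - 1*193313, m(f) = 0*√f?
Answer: -85477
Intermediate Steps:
L(H, d) = 2*H
m(f) = 0
N = -33339 (N = 159974 - 193313 = -33339)
I = -52134
Z = 4 (Z = (2*(-1) + 0)² = (-2 + 0)² = (-2)² = 4)
(I - Z) + N = (-52134 - 1*4) - 33339 = (-52134 - 4) - 33339 = -52138 - 33339 = -85477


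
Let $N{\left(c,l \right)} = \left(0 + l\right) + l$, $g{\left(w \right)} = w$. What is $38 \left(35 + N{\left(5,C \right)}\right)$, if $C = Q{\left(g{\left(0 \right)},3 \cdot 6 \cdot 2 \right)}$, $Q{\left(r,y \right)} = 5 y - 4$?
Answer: $14706$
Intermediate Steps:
$Q{\left(r,y \right)} = -4 + 5 y$
$C = 176$ ($C = -4 + 5 \cdot 3 \cdot 6 \cdot 2 = -4 + 5 \cdot 18 \cdot 2 = -4 + 5 \cdot 36 = -4 + 180 = 176$)
$N{\left(c,l \right)} = 2 l$ ($N{\left(c,l \right)} = l + l = 2 l$)
$38 \left(35 + N{\left(5,C \right)}\right) = 38 \left(35 + 2 \cdot 176\right) = 38 \left(35 + 352\right) = 38 \cdot 387 = 14706$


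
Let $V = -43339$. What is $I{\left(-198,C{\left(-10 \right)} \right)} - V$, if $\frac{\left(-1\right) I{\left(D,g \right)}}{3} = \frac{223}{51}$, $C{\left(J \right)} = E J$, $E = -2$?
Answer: $\frac{736540}{17} \approx 43326.0$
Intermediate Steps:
$C{\left(J \right)} = - 2 J$
$I{\left(D,g \right)} = - \frac{223}{17}$ ($I{\left(D,g \right)} = - 3 \cdot \frac{223}{51} = - 3 \cdot 223 \cdot \frac{1}{51} = \left(-3\right) \frac{223}{51} = - \frac{223}{17}$)
$I{\left(-198,C{\left(-10 \right)} \right)} - V = - \frac{223}{17} - -43339 = - \frac{223}{17} + 43339 = \frac{736540}{17}$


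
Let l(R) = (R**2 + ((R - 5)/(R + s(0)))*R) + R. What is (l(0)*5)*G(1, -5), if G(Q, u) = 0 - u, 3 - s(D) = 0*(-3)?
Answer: 0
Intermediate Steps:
s(D) = 3 (s(D) = 3 - 0*(-3) = 3 - 1*0 = 3 + 0 = 3)
G(Q, u) = -u
l(R) = R + R**2 + R*(-5 + R)/(3 + R) (l(R) = (R**2 + ((R - 5)/(R + 3))*R) + R = (R**2 + ((-5 + R)/(3 + R))*R) + R = (R**2 + R*(-5 + R)/(3 + R)) + R = R + R**2 + R*(-5 + R)/(3 + R))
(l(0)*5)*G(1, -5) = ((0*(-2 + 0**2 + 5*0)/(3 + 0))*5)*(-1*(-5)) = ((0*(-2 + 0 + 0)/3)*5)*5 = ((0*(1/3)*(-2))*5)*5 = (0*5)*5 = 0*5 = 0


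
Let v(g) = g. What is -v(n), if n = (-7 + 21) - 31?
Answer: 17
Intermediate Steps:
n = -17 (n = 14 - 31 = -17)
-v(n) = -1*(-17) = 17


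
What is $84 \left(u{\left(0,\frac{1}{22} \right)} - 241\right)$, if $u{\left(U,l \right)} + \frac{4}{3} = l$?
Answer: $- \frac{223874}{11} \approx -20352.0$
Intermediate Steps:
$u{\left(U,l \right)} = - \frac{4}{3} + l$
$84 \left(u{\left(0,\frac{1}{22} \right)} - 241\right) = 84 \left(\left(- \frac{4}{3} + \frac{1}{22}\right) - 241\right) = 84 \left(- \frac{85}{66} - 241\right) = 84 \left(- \frac{15991}{66}\right) = - \frac{223874}{11}$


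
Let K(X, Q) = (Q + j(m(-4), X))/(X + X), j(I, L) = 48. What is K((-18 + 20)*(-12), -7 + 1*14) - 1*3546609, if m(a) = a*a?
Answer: -170237287/48 ≈ -3.5466e+6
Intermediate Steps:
m(a) = a²
K(X, Q) = (48 + Q)/(2*X) (K(X, Q) = (Q + 48)/(X + X) = (48 + Q)/((2*X)) = (48 + Q)*(1/(2*X)) = (48 + Q)/(2*X))
K((-18 + 20)*(-12), -7 + 1*14) - 1*3546609 = (48 + (-7 + 1*14))/(2*(((-18 + 20)*(-12)))) - 1*3546609 = (48 + (-7 + 14))/(2*((2*(-12)))) - 3546609 = (½)*(48 + 7)/(-24) - 3546609 = (½)*(-1/24)*55 - 3546609 = -55/48 - 3546609 = -170237287/48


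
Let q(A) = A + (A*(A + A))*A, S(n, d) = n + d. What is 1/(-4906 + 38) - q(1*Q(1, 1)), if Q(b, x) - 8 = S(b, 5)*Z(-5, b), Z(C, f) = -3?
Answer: 9784679/4868 ≈ 2010.0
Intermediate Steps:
S(n, d) = d + n
Q(b, x) = -7 - 3*b (Q(b, x) = 8 + (5 + b)*(-3) = 8 + (-15 - 3*b) = -7 - 3*b)
q(A) = A + 2*A**3 (q(A) = A + (A*(2*A))*A = A + (2*A**2)*A = A + 2*A**3)
1/(-4906 + 38) - q(1*Q(1, 1)) = 1/(-4906 + 38) - (1*(-7 - 3*1) + 2*(1*(-7 - 3*1))**3) = 1/(-4868) - (1*(-7 - 3) + 2*(1*(-7 - 3))**3) = -1/4868 - (1*(-10) + 2*(1*(-10))**3) = -1/4868 - (-10 + 2*(-10)**3) = -1/4868 - (-10 + 2*(-1000)) = -1/4868 - (-10 - 2000) = -1/4868 - 1*(-2010) = -1/4868 + 2010 = 9784679/4868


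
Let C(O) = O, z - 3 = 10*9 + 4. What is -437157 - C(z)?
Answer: -437254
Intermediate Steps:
z = 97 (z = 3 + (10*9 + 4) = 3 + (90 + 4) = 3 + 94 = 97)
-437157 - C(z) = -437157 - 1*97 = -437157 - 97 = -437254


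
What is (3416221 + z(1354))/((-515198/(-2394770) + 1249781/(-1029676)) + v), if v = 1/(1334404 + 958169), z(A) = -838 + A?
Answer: -9657598082624250854215260/2822673139133572793 ≈ -3.4214e+6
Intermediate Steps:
v = 1/2292573 ≈ 4.3619e-7
(3416221 + z(1354))/((-515198/(-2394770) + 1249781/(-1029676)) + v) = (3416221 + (-838 + 1354))/((-515198/(-2394770) + 1249781/(-1029676)) + 1/2292573) = (3416221 + 516)/((-515198*(-1/2394770) + 1249781*(-1/1029676)) + 1/2292573) = 3416737/((257599/1197385 - 1249781/1029676) + 1/2292573) = 3416737/(-1231225514761/1232918597260 + 1/2292573) = 3416737/(-2822673139133572793/2826555887276149980) = 3416737*(-2826555887276149980/2822673139133572793) = -9657598082624250854215260/2822673139133572793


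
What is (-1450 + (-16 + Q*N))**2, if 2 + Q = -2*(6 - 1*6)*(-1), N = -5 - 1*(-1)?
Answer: 2125764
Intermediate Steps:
N = -4 (N = -5 + 1 = -4)
Q = -2 (Q = -2 - 2*(6 - 1*6)*(-1) = -2 - 2*(6 - 6)*(-1) = -2 - 2*0*(-1) = -2 + 0*(-1) = -2 + 0 = -2)
(-1450 + (-16 + Q*N))**2 = (-1450 + (-16 - 2*(-4)))**2 = (-1450 + (-16 + 8))**2 = (-1450 - 8)**2 = (-1458)**2 = 2125764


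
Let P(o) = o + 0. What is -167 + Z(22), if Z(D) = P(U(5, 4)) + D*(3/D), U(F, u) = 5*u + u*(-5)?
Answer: -164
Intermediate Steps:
U(F, u) = 0 (U(F, u) = 5*u - 5*u = 0)
P(o) = o
Z(D) = 3 (Z(D) = 0 + D*(3/D) = 0 + 3 = 3)
-167 + Z(22) = -167 + 3 = -164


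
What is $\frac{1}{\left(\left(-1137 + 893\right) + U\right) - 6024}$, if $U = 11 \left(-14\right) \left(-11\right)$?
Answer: $- \frac{1}{4574} \approx -0.00021863$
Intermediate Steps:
$U = 1694$ ($U = \left(-154\right) \left(-11\right) = 1694$)
$\frac{1}{\left(\left(-1137 + 893\right) + U\right) - 6024} = \frac{1}{\left(\left(-1137 + 893\right) + 1694\right) - 6024} = \frac{1}{\left(-244 + 1694\right) - 6024} = \frac{1}{1450 - 6024} = \frac{1}{-4574} = - \frac{1}{4574}$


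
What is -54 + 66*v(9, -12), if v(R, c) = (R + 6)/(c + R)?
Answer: -384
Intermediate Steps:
v(R, c) = (6 + R)/(R + c)
-54 + 66*v(9, -12) = -54 + 66*((6 + 9)/(9 - 12)) = -54 + 66*(15/(-3)) = -54 + 66*(-⅓*15) = -54 + 66*(-5) = -54 - 330 = -384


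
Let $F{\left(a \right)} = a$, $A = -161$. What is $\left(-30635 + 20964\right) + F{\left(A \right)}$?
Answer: $-9832$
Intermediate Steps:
$\left(-30635 + 20964\right) + F{\left(A \right)} = \left(-30635 + 20964\right) - 161 = -9671 - 161 = -9832$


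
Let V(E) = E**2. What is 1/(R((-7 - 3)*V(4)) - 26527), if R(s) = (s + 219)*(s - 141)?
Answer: -1/44286 ≈ -2.2580e-5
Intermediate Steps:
R(s) = (-141 + s)*(219 + s) (R(s) = (219 + s)*(-141 + s) = (-141 + s)*(219 + s))
1/(R((-7 - 3)*V(4)) - 26527) = 1/((-30879 + ((-7 - 3)*4**2)**2 + 78*((-7 - 3)*4**2)) - 26527) = 1/((-30879 + (-10*16)**2 + 78*(-10*16)) - 26527) = 1/((-30879 + (-160)**2 + 78*(-160)) - 26527) = 1/((-30879 + 25600 - 12480) - 26527) = 1/(-17759 - 26527) = 1/(-44286) = -1/44286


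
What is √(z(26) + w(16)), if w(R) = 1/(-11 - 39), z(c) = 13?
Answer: √1298/10 ≈ 3.6028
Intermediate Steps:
w(R) = -1/50 (w(R) = 1/(-50) = -1/50)
√(z(26) + w(16)) = √(13 - 1/50) = √(649/50) = √1298/10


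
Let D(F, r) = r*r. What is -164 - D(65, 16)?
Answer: -420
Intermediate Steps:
D(F, r) = r²
-164 - D(65, 16) = -164 - 1*16² = -164 - 1*256 = -164 - 256 = -420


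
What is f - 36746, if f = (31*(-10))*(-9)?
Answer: -33956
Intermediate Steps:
f = 2790 (f = -310*(-9) = 2790)
f - 36746 = 2790 - 36746 = -33956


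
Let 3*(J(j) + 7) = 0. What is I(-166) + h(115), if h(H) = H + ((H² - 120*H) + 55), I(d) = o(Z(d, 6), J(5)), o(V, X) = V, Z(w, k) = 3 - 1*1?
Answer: -403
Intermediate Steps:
Z(w, k) = 2 (Z(w, k) = 3 - 1 = 2)
J(j) = -7 (J(j) = -7 + (⅓)*0 = -7 + 0 = -7)
I(d) = 2
h(H) = 55 + H² - 119*H (h(H) = H + (55 + H² - 120*H) = 55 + H² - 119*H)
I(-166) + h(115) = 2 + (55 + 115² - 119*115) = 2 + (55 + 13225 - 13685) = 2 - 405 = -403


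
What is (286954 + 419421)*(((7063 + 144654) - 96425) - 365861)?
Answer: -219378177375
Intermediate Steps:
(286954 + 419421)*(((7063 + 144654) - 96425) - 365861) = 706375*((151717 - 96425) - 365861) = 706375*(55292 - 365861) = 706375*(-310569) = -219378177375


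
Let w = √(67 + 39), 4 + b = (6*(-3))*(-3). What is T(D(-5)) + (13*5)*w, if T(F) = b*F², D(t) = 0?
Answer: 65*√106 ≈ 669.22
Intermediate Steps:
b = 50 (b = -4 + (6*(-3))*(-3) = -4 - 18*(-3) = -4 + 54 = 50)
T(F) = 50*F²
w = √106 ≈ 10.296
T(D(-5)) + (13*5)*w = 50*0² + (13*5)*√106 = 50*0 + 65*√106 = 0 + 65*√106 = 65*√106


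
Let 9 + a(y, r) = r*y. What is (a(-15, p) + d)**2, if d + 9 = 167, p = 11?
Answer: 256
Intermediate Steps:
d = 158 (d = -9 + 167 = 158)
a(y, r) = -9 + r*y
(a(-15, p) + d)**2 = ((-9 + 11*(-15)) + 158)**2 = ((-9 - 165) + 158)**2 = (-174 + 158)**2 = (-16)**2 = 256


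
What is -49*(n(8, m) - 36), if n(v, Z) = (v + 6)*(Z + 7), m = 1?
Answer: -3724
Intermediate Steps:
n(v, Z) = (6 + v)*(7 + Z)
-49*(n(8, m) - 36) = -49*((42 + 6*1 + 7*8 + 1*8) - 36) = -49*((42 + 6 + 56 + 8) - 36) = -49*(112 - 36) = -49*76 = -3724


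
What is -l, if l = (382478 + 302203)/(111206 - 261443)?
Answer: 228227/50079 ≈ 4.5573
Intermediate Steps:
l = -228227/50079 (l = 684681/(-150237) = 684681*(-1/150237) = -228227/50079 ≈ -4.5573)
-l = -1*(-228227/50079) = 228227/50079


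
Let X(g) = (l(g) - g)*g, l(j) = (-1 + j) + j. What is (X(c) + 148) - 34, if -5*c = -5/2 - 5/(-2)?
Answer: 114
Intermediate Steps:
l(j) = -1 + 2*j
c = 0 (c = -(-5/2 - 5/(-2))/5 = -(-5*½ - 5*(-½))/5 = -(-5/2 + 5/2)/5 = -⅕*0 = 0)
X(g) = g*(-1 + g) (X(g) = ((-1 + 2*g) - g)*g = (-1 + g)*g = g*(-1 + g))
(X(c) + 148) - 34 = (0*(-1 + 0) + 148) - 34 = (0*(-1) + 148) - 34 = (0 + 148) - 34 = 148 - 34 = 114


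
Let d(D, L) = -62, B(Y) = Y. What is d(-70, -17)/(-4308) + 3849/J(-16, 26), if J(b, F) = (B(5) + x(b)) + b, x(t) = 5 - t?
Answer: 2072764/5385 ≈ 384.91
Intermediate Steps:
J(b, F) = 10 (J(b, F) = (5 + (5 - b)) + b = (10 - b) + b = 10)
d(-70, -17)/(-4308) + 3849/J(-16, 26) = -62/(-4308) + 3849/10 = -62*(-1/4308) + 3849*(⅒) = 31/2154 + 3849/10 = 2072764/5385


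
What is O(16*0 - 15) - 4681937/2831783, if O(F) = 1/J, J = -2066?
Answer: -9675713625/5850463678 ≈ -1.6538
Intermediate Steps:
O(F) = -1/2066 (O(F) = 1/(-2066) = -1/2066)
O(16*0 - 15) - 4681937/2831783 = -1/2066 - 4681937/2831783 = -9675713625/5850463678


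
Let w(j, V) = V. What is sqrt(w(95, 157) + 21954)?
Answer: sqrt(22111) ≈ 148.70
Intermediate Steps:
sqrt(w(95, 157) + 21954) = sqrt(157 + 21954) = sqrt(22111)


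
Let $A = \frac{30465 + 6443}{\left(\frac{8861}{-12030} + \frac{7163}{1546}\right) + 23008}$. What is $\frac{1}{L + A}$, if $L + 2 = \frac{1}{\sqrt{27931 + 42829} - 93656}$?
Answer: $- \frac{9944811584017960800151055385432}{3939583601489689822474607666921} + \frac{5724071976543176043218 \sqrt{17690}}{3939583601489689822474607666921} \approx -2.5243$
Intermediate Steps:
$A = \frac{85803626130}{53497999853}$ ($A = \frac{36908}{\left(8861 \left(- \frac{1}{12030}\right) + 7163 \cdot \frac{1}{1546}\right) + 23008} = \frac{36908}{\left(- \frac{8861}{12030} + \frac{7163}{1546}\right) + 23008} = \frac{36908}{\frac{18117946}{4649595} + 23008} = \frac{36908}{\frac{106995999706}{4649595}} = 36908 \cdot \frac{4649595}{106995999706} = \frac{85803626130}{53497999853} \approx 1.6039$)
$L = -2 + \frac{1}{-93656 + 2 \sqrt{17690}}$ ($L = -2 + \frac{1}{\sqrt{27931 + 42829} - 93656} = -2 + \frac{1}{\sqrt{70760} - 93656} = -2 + \frac{1}{2 \sqrt{17690} - 93656} = -2 + \frac{1}{-93656 + 2 \sqrt{17690}} \approx -2.0$)
$\frac{1}{L + A} = \frac{1}{\left(- \frac{2192855601}{1096421947} - \frac{\sqrt{17690}}{4385687788}\right) + \frac{85803626130}{53497999853}} = \frac{1}{- \frac{23236409798833551543}{58656381159431973791} - \frac{\sqrt{17690}}{4385687788}}$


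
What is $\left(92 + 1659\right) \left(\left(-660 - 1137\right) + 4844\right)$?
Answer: $5335297$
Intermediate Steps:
$\left(92 + 1659\right) \left(\left(-660 - 1137\right) + 4844\right) = 1751 \left(-1797 + 4844\right) = 1751 \cdot 3047 = 5335297$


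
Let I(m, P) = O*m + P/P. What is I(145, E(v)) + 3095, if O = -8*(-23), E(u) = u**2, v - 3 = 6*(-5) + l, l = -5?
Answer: 29776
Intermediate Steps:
v = -32 (v = 3 + (6*(-5) - 5) = 3 + (-30 - 5) = 3 - 35 = -32)
O = 184
I(m, P) = 1 + 184*m (I(m, P) = 184*m + P/P = 184*m + 1 = 1 + 184*m)
I(145, E(v)) + 3095 = (1 + 184*145) + 3095 = (1 + 26680) + 3095 = 26681 + 3095 = 29776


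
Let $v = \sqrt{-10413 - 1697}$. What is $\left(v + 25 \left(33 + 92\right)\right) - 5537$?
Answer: $-2412 + i \sqrt{12110} \approx -2412.0 + 110.05 i$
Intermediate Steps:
$v = i \sqrt{12110}$ ($v = \sqrt{-12110} = i \sqrt{12110} \approx 110.05 i$)
$\left(v + 25 \left(33 + 92\right)\right) - 5537 = \left(i \sqrt{12110} + 25 \left(33 + 92\right)\right) - 5537 = \left(i \sqrt{12110} + 25 \cdot 125\right) - 5537 = \left(i \sqrt{12110} + 3125\right) - 5537 = \left(3125 + i \sqrt{12110}\right) - 5537 = -2412 + i \sqrt{12110}$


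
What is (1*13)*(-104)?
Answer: -1352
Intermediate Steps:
(1*13)*(-104) = 13*(-104) = -1352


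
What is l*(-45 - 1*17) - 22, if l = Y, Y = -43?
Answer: 2644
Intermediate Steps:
l = -43
l*(-45 - 1*17) - 22 = -43*(-45 - 1*17) - 22 = -43*(-45 - 17) - 22 = -43*(-62) - 22 = 2666 - 22 = 2644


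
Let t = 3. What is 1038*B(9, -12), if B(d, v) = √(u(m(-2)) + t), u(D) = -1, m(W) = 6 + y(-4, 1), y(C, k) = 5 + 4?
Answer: 1038*√2 ≈ 1468.0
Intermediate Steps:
y(C, k) = 9
m(W) = 15 (m(W) = 6 + 9 = 15)
B(d, v) = √2 (B(d, v) = √(-1 + 3) = √2)
1038*B(9, -12) = 1038*√2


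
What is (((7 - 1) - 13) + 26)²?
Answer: 361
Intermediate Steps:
(((7 - 1) - 13) + 26)² = ((6 - 13) + 26)² = (-7 + 26)² = 19² = 361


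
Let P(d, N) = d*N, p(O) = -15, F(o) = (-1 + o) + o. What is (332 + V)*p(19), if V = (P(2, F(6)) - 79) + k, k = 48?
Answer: -4845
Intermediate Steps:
F(o) = -1 + 2*o
P(d, N) = N*d
V = -9 (V = ((-1 + 2*6)*2 - 79) + 48 = ((-1 + 12)*2 - 79) + 48 = (11*2 - 79) + 48 = (22 - 79) + 48 = -57 + 48 = -9)
(332 + V)*p(19) = (332 - 9)*(-15) = 323*(-15) = -4845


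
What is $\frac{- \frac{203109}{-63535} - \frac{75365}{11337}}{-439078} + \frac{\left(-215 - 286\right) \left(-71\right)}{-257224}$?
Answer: $- \frac{5624633820241522151}{40675635795898278120} \approx -0.13828$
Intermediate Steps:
$\frac{- \frac{203109}{-63535} - \frac{75365}{11337}}{-439078} + \frac{\left(-215 - 286\right) \left(-71\right)}{-257224} = \left(\left(-203109\right) \left(- \frac{1}{63535}\right) - \frac{75365}{11337}\right) \left(- \frac{1}{439078}\right) + \left(-501\right) \left(-71\right) \left(- \frac{1}{257224}\right) = \left(\frac{203109}{63535} - \frac{75365}{11337}\right) \left(- \frac{1}{439078}\right) + 35571 \left(- \frac{1}{257224}\right) = \left(- \frac{2485668542}{720296295}\right) \left(- \frac{1}{439078}\right) - \frac{35571}{257224} = \frac{1242834271}{158133128308005} - \frac{35571}{257224} = - \frac{5624633820241522151}{40675635795898278120}$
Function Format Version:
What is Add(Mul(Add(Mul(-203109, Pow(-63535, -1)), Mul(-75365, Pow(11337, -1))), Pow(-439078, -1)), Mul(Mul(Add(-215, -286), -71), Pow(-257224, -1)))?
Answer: Rational(-5624633820241522151, 40675635795898278120) ≈ -0.13828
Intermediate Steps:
Add(Mul(Add(Mul(-203109, Pow(-63535, -1)), Mul(-75365, Pow(11337, -1))), Pow(-439078, -1)), Mul(Mul(Add(-215, -286), -71), Pow(-257224, -1))) = Add(Mul(Add(Mul(-203109, Rational(-1, 63535)), Mul(-75365, Rational(1, 11337))), Rational(-1, 439078)), Mul(Mul(-501, -71), Rational(-1, 257224))) = Add(Mul(Add(Rational(203109, 63535), Rational(-75365, 11337)), Rational(-1, 439078)), Mul(35571, Rational(-1, 257224))) = Add(Mul(Rational(-2485668542, 720296295), Rational(-1, 439078)), Rational(-35571, 257224)) = Add(Rational(1242834271, 158133128308005), Rational(-35571, 257224)) = Rational(-5624633820241522151, 40675635795898278120)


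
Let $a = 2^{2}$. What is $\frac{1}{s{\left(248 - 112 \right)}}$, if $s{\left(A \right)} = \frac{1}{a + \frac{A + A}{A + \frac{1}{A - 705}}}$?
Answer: $\frac{464300}{77383} \approx 6.0$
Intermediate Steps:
$a = 4$
$s{\left(A \right)} = \frac{1}{4 + \frac{2 A}{A + \frac{1}{-705 + A}}}$ ($s{\left(A \right)} = \frac{1}{4 + \frac{A + A}{A + \frac{1}{A - 705}}} = \frac{1}{4 + \frac{2 A}{A + \frac{1}{-705 + A}}}$)
$\frac{1}{s{\left(248 - 112 \right)}} = \frac{1}{\frac{1}{2} \frac{1}{2 - 2115 \left(248 - 112\right) + 3 \left(248 - 112\right)^{2}} \left(1 + \left(248 - 112\right)^{2} - 705 \left(248 - 112\right)\right)} = \frac{1}{\frac{1}{2} \frac{1}{2 - 287640 + 3 \cdot 136^{2}} \left(1 + 136^{2} - 95880\right)} = \frac{1}{\frac{1}{2} \frac{1}{2 - 287640 + 3 \cdot 18496} \left(1 + 18496 - 95880\right)} = \frac{1}{\frac{1}{2} \frac{1}{2 - 287640 + 55488} \left(-77383\right)} = \frac{1}{\frac{1}{2} \frac{1}{-232150} \left(-77383\right)} = \frac{1}{\frac{1}{2} \left(- \frac{1}{232150}\right) \left(-77383\right)} = \frac{1}{\frac{77383}{464300}} = \frac{464300}{77383}$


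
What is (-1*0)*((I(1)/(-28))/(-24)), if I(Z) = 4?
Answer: 0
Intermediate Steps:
(-1*0)*((I(1)/(-28))/(-24)) = (-1*0)*((4/(-28))/(-24)) = 0*((4*(-1/28))*(-1/24)) = 0*(-⅐*(-1/24)) = 0*(1/168) = 0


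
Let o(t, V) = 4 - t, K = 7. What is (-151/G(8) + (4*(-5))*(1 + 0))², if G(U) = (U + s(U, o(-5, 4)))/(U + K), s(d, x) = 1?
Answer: 664225/9 ≈ 73803.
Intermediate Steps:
G(U) = (1 + U)/(7 + U) (G(U) = (U + 1)/(U + 7) = (1 + U)/(7 + U))
(-151/G(8) + (4*(-5))*(1 + 0))² = (-151*(7 + 8)/(1 + 8) + (4*(-5))*(1 + 0))² = (-151/(9/15) - 20*1)² = (-151/((1/15)*9) - 20)² = (-151/⅗ - 20)² = (-151*5/3 - 20)² = (-755/3 - 20)² = (-815/3)² = 664225/9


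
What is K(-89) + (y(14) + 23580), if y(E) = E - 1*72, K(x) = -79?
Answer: 23443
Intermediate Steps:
y(E) = -72 + E (y(E) = E - 72 = -72 + E)
K(-89) + (y(14) + 23580) = -79 + ((-72 + 14) + 23580) = -79 + (-58 + 23580) = -79 + 23522 = 23443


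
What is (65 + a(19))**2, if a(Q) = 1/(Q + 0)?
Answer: 1527696/361 ≈ 4231.8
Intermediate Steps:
a(Q) = 1/Q
(65 + a(19))**2 = (65 + 1/19)**2 = (1236/19)**2 = 1527696/361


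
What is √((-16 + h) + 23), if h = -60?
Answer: I*√53 ≈ 7.2801*I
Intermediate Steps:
√((-16 + h) + 23) = √((-16 - 60) + 23) = √(-76 + 23) = √(-53) = I*√53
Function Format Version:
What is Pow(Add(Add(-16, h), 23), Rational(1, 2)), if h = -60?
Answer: Mul(I, Pow(53, Rational(1, 2))) ≈ Mul(7.2801, I)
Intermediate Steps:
Pow(Add(Add(-16, h), 23), Rational(1, 2)) = Pow(Add(Add(-16, -60), 23), Rational(1, 2)) = Pow(Add(-76, 23), Rational(1, 2)) = Pow(-53, Rational(1, 2)) = Mul(I, Pow(53, Rational(1, 2)))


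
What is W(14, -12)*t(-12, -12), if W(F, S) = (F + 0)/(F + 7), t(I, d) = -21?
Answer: -14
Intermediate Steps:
W(F, S) = F/(7 + F)
W(14, -12)*t(-12, -12) = (14/(7 + 14))*(-21) = (14/21)*(-21) = (14*(1/21))*(-21) = (⅔)*(-21) = -14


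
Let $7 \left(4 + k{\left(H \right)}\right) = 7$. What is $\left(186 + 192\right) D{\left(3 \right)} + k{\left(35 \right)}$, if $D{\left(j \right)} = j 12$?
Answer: $13605$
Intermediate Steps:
$k{\left(H \right)} = -3$ ($k{\left(H \right)} = -4 + \frac{1}{7} \cdot 7 = -4 + 1 = -3$)
$D{\left(j \right)} = 12 j$
$\left(186 + 192\right) D{\left(3 \right)} + k{\left(35 \right)} = \left(186 + 192\right) 12 \cdot 3 - 3 = 378 \cdot 36 - 3 = 13608 - 3 = 13605$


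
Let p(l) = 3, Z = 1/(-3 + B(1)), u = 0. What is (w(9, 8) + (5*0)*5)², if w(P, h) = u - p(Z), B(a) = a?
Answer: 9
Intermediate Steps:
Z = -½ (Z = 1/(-3 + 1) = 1/(-2) = -½ ≈ -0.50000)
w(P, h) = -3 (w(P, h) = 0 - 1*3 = 0 - 3 = -3)
(w(9, 8) + (5*0)*5)² = (-3 + (5*0)*5)² = (-3 + 0*5)² = (-3 + 0)² = (-3)² = 9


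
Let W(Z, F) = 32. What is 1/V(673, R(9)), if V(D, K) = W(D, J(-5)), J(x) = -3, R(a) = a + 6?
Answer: 1/32 ≈ 0.031250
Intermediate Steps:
R(a) = 6 + a
V(D, K) = 32
1/V(673, R(9)) = 1/32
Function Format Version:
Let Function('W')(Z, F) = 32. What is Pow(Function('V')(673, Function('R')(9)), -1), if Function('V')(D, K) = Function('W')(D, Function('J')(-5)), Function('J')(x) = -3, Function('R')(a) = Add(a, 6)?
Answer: Rational(1, 32) ≈ 0.031250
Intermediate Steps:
Function('R')(a) = Add(6, a)
Function('V')(D, K) = 32
Pow(Function('V')(673, Function('R')(9)), -1) = Pow(32, -1) = Rational(1, 32)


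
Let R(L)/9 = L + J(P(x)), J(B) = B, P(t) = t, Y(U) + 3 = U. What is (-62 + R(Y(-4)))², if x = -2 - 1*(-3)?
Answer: 13456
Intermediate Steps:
x = 1 (x = -2 + 3 = 1)
Y(U) = -3 + U
R(L) = 9 + 9*L (R(L) = 9*(L + 1) = 9*(1 + L) = 9 + 9*L)
(-62 + R(Y(-4)))² = (-62 + (9 + 9*(-3 - 4)))² = (-62 + (9 + 9*(-7)))² = (-62 + (9 - 63))² = (-62 - 54)² = (-116)² = 13456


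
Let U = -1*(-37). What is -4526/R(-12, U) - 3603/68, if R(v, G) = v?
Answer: 66133/204 ≈ 324.18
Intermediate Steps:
U = 37
-4526/R(-12, U) - 3603/68 = -4526/(-12) - 3603/68 = -4526*(-1/12) - 3603*1/68 = 2263/6 - 3603/68 = 66133/204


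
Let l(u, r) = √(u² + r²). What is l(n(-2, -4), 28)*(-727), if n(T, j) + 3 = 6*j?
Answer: -727*√1513 ≈ -28278.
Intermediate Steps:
n(T, j) = -3 + 6*j
l(u, r) = √(r² + u²)
l(n(-2, -4), 28)*(-727) = √(28² + (-3 + 6*(-4))²)*(-727) = √(784 + (-3 - 24)²)*(-727) = √(784 + (-27)²)*(-727) = √(784 + 729)*(-727) = √1513*(-727) = -727*√1513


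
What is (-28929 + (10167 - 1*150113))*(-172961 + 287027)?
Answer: -19262895750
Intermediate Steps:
(-28929 + (10167 - 1*150113))*(-172961 + 287027) = (-28929 + (10167 - 150113))*114066 = (-28929 - 139946)*114066 = -168875*114066 = -19262895750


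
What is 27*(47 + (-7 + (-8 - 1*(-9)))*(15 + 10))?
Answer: -2781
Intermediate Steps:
27*(47 + (-7 + (-8 - 1*(-9)))*(15 + 10)) = 27*(47 + (-7 + (-8 + 9))*25) = 27*(47 + (-7 + 1)*25) = 27*(47 - 6*25) = 27*(47 - 150) = 27*(-103) = -2781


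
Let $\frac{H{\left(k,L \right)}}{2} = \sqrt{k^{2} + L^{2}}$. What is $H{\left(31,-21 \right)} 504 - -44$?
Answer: $44 + 1008 \sqrt{1402} \approx 37787.0$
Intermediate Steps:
$H{\left(k,L \right)} = 2 \sqrt{L^{2} + k^{2}}$ ($H{\left(k,L \right)} = 2 \sqrt{k^{2} + L^{2}} = 2 \sqrt{L^{2} + k^{2}}$)
$H{\left(31,-21 \right)} 504 - -44 = 2 \sqrt{\left(-21\right)^{2} + 31^{2}} \cdot 504 - -44 = 2 \sqrt{441 + 961} \cdot 504 + 44 = 2 \sqrt{1402} \cdot 504 + 44 = 1008 \sqrt{1402} + 44 = 44 + 1008 \sqrt{1402}$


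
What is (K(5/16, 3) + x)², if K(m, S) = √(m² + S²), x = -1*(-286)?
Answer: (4576 + √2329)²/256 ≈ 83530.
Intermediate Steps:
x = 286
K(m, S) = √(S² + m²)
(K(5/16, 3) + x)² = (√(3² + (5/16)²) + 286)² = (√(9 + (5*(1/16))²) + 286)² = (√(9 + (5/16)²) + 286)² = (√(9 + 25/256) + 286)² = (√(2329/256) + 286)² = (√2329/16 + 286)² = (286 + √2329/16)²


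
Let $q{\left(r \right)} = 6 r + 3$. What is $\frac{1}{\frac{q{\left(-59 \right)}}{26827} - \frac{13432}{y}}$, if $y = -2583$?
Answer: $\frac{69294141}{359433631} \approx 0.19279$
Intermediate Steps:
$q{\left(r \right)} = 3 + 6 r$
$\frac{1}{\frac{q{\left(-59 \right)}}{26827} - \frac{13432}{y}} = \frac{1}{\frac{3 + 6 \left(-59\right)}{26827} - \frac{13432}{-2583}} = \frac{1}{\left(3 - 354\right) \frac{1}{26827} - - \frac{13432}{2583}} = \frac{1}{\left(-351\right) \frac{1}{26827} + \frac{13432}{2583}} = \frac{1}{- \frac{351}{26827} + \frac{13432}{2583}} = \frac{1}{\frac{359433631}{69294141}} = \frac{69294141}{359433631}$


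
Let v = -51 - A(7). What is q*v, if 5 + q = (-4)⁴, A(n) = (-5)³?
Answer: 18574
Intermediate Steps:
A(n) = -125
q = 251 (q = -5 + (-4)⁴ = -5 + 256 = 251)
v = 74 (v = -51 - 1*(-125) = -51 + 125 = 74)
q*v = 251*74 = 18574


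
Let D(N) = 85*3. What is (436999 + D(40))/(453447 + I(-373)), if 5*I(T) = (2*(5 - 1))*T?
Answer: 2186270/2264251 ≈ 0.96556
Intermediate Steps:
D(N) = 255
I(T) = 8*T/5 (I(T) = ((2*(5 - 1))*T)/5 = ((2*4)*T)/5 = (8*T)/5 = 8*T/5)
(436999 + D(40))/(453447 + I(-373)) = (436999 + 255)/(453447 + (8/5)*(-373)) = 437254/(453447 - 2984/5) = 437254/(2264251/5) = 437254*(5/2264251) = 2186270/2264251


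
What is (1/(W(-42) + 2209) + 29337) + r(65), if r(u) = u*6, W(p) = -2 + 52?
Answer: 67153294/2259 ≈ 29727.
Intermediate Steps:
W(p) = 50
r(u) = 6*u
(1/(W(-42) + 2209) + 29337) + r(65) = (1/(50 + 2209) + 29337) + 6*65 = (1/2259 + 29337) + 390 = 66272284/2259 + 390 = 67153294/2259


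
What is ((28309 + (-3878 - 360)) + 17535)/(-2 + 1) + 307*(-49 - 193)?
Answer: -115900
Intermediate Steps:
((28309 + (-3878 - 360)) + 17535)/(-2 + 1) + 307*(-49 - 193) = ((28309 - 4238) + 17535)/(-1) + 307*(-242) = (24071 + 17535)*(-1) - 74294 = 41606*(-1) - 74294 = -41606 - 74294 = -115900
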